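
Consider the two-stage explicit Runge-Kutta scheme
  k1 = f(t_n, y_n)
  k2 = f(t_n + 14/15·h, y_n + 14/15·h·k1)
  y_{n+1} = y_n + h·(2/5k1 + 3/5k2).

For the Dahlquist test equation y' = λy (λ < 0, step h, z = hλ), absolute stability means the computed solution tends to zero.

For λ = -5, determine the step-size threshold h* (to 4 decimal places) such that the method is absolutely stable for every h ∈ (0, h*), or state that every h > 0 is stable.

(-1.7857,0); λ=-5 ⇒ h* = (25/14)/5 = 0.3571.

Set f=λy, z=hλ:
  k1=λy_n ⇒ h·k1=z·y_n;  k2=λ(1+14/15z)y_n ⇒ h·k2=z(1+14/15z)y_n
  y_{n+1}/y_n = 1 + 2/5z + 3/5z(1+14/15z) = 1 + z + 14/25z²
  ⇒ R(z) = 1 + z + 14/25z².

Find x<0 with |R(x)|<1.
x=-1.64: |R|=0.8662
R=1: x+14/25x²=0 ⇒ x=−25/14=-1.7857; min R=1−1/(4·14/25)=0.5536>−1
Confirm numerically:
  x=-1.530: |R|=0.78090 <1
  x=-0.946: |R|=0.55515 <1
  x=-0.808: |R|=0.55760 <1
  x=-0.772: |R|=0.56175 <1
  x=-2.158: |R|=1.44990 >1
  x=-1.833: |R|=1.04854 >1
  x=-1.813: |R|=1.02770 >1
So |R|<1 on (-1.7857, 0).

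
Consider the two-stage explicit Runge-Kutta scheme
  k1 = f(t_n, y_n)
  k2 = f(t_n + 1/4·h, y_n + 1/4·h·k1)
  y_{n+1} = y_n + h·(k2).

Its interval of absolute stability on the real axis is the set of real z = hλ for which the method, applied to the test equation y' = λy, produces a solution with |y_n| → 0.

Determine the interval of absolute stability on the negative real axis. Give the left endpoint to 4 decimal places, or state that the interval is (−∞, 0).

Set f=λy, z=hλ:
  k1=λy_n ⇒ h·k1=z·y_n;  k2=λ(1+1/4z)y_n ⇒ h·k2=z(1+1/4z)y_n
  y_{n+1}/y_n = 1 + z(1+1/4z) = 1 + z + 1/4z²
  so R(z) = 1 + z + 1/4z².

Boundary: |R(x)|=1, x<0.
x=-1.71: |R|=0.0210
R=1: x+1/4x²=0 ⇒ x=−4=-4.0000; min R=1−1/(4·1/4)=0.0000>−1
Confirm numerically:
  x=-2.537: |R|=0.07209 <1
  x=-2.466: |R|=0.05429 <1
  x=-1.884: |R|=0.00336 <1
  x=-1.651: |R|=0.03045 <1
  x=-4.598: |R|=1.68740 >1
  x=-4.398: |R|=1.43760 >1
Stable set (-4.0000, 0).

(-4.0000, 0).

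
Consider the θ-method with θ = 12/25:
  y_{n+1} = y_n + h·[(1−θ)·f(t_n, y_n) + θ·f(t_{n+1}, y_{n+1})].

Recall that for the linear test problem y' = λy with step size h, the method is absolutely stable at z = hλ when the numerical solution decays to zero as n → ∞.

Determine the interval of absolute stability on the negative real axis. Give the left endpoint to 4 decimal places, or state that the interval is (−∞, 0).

Set f=λy, z=hλ:
  y_{n+1} = y_n + z·[13/25·y_n + 12/25·y_{n+1}] ⇒ (1 − 12/25z)y_{n+1} = (1 + 13/25z)y_n
  so R(z) = (1 + 13/25z)/(1 − 12/25z).

Need |R(x)|<1, x<0.
x=-0.99: |R|=0.3289
R=−1: 1+13/25x = −1+12/25x ⇒ -1/25x=2 ⇒ x=2/(-1/25)=-50.0000
Confirm numerically:
  x=-45.634: |R|=0.99238 <1
  x=-39.297: |R|=0.97845 <1
  x=-38.124: |R|=0.97539 <1
  x=-32.043: |R|=0.95615 <1
  x=-50.520: |R|=1.00082 >1
  x=-50.443: |R|=1.00070 >1
  x=-50.203: |R|=1.00032 >1
Interval (-50.0000, 0).

z∈(-50.0000,0).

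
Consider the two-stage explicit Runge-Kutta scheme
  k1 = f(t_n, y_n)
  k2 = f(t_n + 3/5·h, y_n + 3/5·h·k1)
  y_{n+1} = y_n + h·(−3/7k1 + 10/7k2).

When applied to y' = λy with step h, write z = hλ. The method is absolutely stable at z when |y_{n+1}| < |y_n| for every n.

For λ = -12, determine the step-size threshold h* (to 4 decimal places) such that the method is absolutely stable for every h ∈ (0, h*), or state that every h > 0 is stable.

Test eqn y'=λy, z=hλ:
  k1=λy_n ⇒ h·k1=z·y_n;  k2=λ(1+3/5z)y_n ⇒ h·k2=z(1+3/5z)y_n
  y_{n+1}/y_n = 1 − 3/7z + 10/7z(1+3/5z) = 1 + z + 6/7z²
  so R(z) = 1 + z + 6/7z².

Need |R(x)|<1, x<0.
x=-0.33: |R|=0.7633
R=1: x+6/7x²=0 ⇒ x=−7/6=-1.1667; min R=1−1/(4·6/7)=0.7083>−1
Confirm numerically:
  x=-1.088: |R|=0.92664 <1
  x=-0.910: |R|=0.79980 <1
  x=-0.693: |R|=0.71864 <1
  x=-1.693: |R|=1.76378 >1
  x=-1.592: |R|=1.58040 >1
  x=-1.528: |R|=1.47324 >1
Stable set (-1.1667, 0).

(-1.1667,0); λ=-12 ⇒ h* = (7/6)/12 = 0.0972.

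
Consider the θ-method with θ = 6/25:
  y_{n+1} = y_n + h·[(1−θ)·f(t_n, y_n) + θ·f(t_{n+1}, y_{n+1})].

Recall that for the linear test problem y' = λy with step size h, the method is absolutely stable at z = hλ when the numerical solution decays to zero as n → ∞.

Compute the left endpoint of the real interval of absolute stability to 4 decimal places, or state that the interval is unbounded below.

left endpoint -3.8462.

With y'=λy (z=hλ):
  y_{n+1} = y_n + z·[19/25·y_n + 6/25·y_{n+1}] ⇒ (1 − 6/25z)y_{n+1} = (1 + 19/25z)y_n
  so R(z) = (1 + 19/25z)/(1 − 6/25z).

Find x<0 with |R(x)|<1.
x=-0.69: |R|=0.4080
R=−1: 1+19/25x = −1+6/25x ⇒ -13/25x=2 ⇒ x=2/(-13/25)=-3.8462
Confirm numerically:
  x=-3.612: |R|=0.93478 <1
  x=-2.775: |R|=0.66567 <1
  x=-2.549: |R|=0.58150 <1
  x=-1.998: |R|=0.35044 <1
  x=-4.154: |R|=1.08016 >1
  x=-4.064: |R|=1.05735 >1
  x=-3.939: |R|=1.02482 >1
Interval (-3.8462, 0).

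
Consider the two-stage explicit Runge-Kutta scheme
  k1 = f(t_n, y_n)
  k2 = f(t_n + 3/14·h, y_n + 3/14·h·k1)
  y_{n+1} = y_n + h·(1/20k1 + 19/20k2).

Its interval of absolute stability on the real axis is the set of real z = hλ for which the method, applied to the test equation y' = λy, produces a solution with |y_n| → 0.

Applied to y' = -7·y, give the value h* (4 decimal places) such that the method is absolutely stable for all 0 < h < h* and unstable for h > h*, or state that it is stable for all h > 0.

Test eqn y'=λy, z=hλ:
  k1=λy_n ⇒ h·k1=z·y_n;  k2=λ(1+3/14z)y_n ⇒ h·k2=z(1+3/14z)y_n
  y_{n+1}/y_n = 1 + 1/20z + 19/20z(1+3/14z) = 1 + z + 57/280z²
  Hence R(z) = 1 + z + 57/280z².

Need |R(x)|<1, x<0.
x=-1.23: |R|=0.0780
R=1: x+57/280x²=0 ⇒ x=−280/57=-4.9123; min R=1−1/(4·57/280)=-0.2281>−1
Confirm numerically:
  x=-4.831: |R|=0.92006 <1
  x=-3.483: |R|=0.01342 <1
  x=-3.355: |R|=0.06359 <1
  x=-2.297: |R|=0.22291 <1
  x=-5.408: |R|=1.54574 >1
  x=-5.174: |R|=1.27566 >1
  x=-5.124: |R|=1.22084 >1
So |R|<1 on (-4.9123, 0).

(-4.9123,0); λ=-7 ⇒ h* = (280/57)/7 = 0.7018.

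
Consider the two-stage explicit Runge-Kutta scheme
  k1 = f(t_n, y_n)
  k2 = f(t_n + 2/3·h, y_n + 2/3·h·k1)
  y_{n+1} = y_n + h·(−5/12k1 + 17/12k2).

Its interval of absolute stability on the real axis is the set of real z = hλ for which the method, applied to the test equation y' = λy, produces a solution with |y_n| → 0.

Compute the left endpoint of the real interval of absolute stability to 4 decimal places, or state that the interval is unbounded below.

z* = -1.0588.

Set f=λy, z=hλ:
  k1=λy_n ⇒ h·k1=z·y_n;  k2=λ(1+2/3z)y_n ⇒ h·k2=z(1+2/3z)y_n
  y_{n+1}/y_n = 1 − 5/12z + 17/12z(1+2/3z) = 1 + z + 17/18z²
  R(z) = 1 + z + 17/18z².

Solve |R(x)|<1 on ℝ⁻.
x=-0.57: |R|=0.7369
R=1: x+17/18x²=0 ⇒ x=−18/17=-1.0588; min R=1−1/(4·17/18)=0.7353>−1
Confirm numerically:
  x=-1.011: |R|=0.95434 <1
  x=-0.936: |R|=0.89142 <1
  x=-0.646: |R|=0.74813 <1
  x=-0.490: |R|=0.73676 <1
  x=-1.610: |R|=1.83809 >1
  x=-1.557: |R|=1.73257 >1
So |R|<1 on (-1.0588, 0).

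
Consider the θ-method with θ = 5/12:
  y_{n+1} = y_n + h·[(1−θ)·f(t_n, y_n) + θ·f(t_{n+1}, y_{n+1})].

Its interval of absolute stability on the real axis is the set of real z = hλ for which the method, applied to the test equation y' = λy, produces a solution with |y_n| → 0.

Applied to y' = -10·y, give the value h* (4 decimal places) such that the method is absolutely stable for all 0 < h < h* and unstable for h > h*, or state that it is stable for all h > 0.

With y'=λy (z=hλ):
  y_{n+1} = y_n + z·[7/12·y_n + 5/12·y_{n+1}] ⇒ (1 − 5/12z)y_{n+1} = (1 + 7/12z)y_n
  R(z) = (1 + 7/12z)/(1 − 5/12z).

Need |R(x)|<1, x<0.
x=-1.15: |R|=0.2225
R=−1: 1+7/12x = −1+5/12x ⇒ -1/6x=2 ⇒ x=2/(-1/6)=-12.0000
Confirm numerically:
  x=-9.165: |R|=0.90195 <1
  x=-7.874: |R|=0.83936 <1
  x=-6.941: |R|=0.78336 <1
  x=-5.099: |R|=0.63190 <1
  x=-12.537: |R|=1.01438 >1
  x=-12.350: |R|=1.00949 >1
  x=-12.202: |R|=1.00553 >1
Stable set (-12.0000, 0).

(-12.0000,0); λ=-10 ⇒ h* = (12)/10 = 1.2000.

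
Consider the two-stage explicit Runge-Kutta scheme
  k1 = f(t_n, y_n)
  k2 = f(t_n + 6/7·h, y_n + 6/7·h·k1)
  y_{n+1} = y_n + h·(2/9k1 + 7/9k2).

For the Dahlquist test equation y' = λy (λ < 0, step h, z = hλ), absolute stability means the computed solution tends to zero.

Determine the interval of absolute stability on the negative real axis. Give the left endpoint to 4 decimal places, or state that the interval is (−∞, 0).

z∈(-1.5000,0).

Test eqn y'=λy, z=hλ:
  k1=λy_n ⇒ h·k1=z·y_n;  k2=λ(1+6/7z)y_n ⇒ h·k2=z(1+6/7z)y_n
  y_{n+1}/y_n = 1 + 2/9z + 7/9z(1+6/7z) = 1 + z + 2/3z²
  Hence R(z) = 1 + z + 2/3z².

Boundary: |R(x)|=1, x<0.
x=-1.61: |R|=1.1181
R=1: x+2/3x²=0 ⇒ x=−3/2=-1.5000; min R=1−1/(4·2/3)=0.6250>−1
Confirm numerically:
  x=-1.402: |R|=0.90840 <1
  x=-1.384: |R|=0.89297 <1
  x=-1.113: |R|=0.71285 <1
  x=-1.992: |R|=1.65338 >1
  x=-1.807: |R|=1.36983 >1
  x=-1.526: |R|=1.02645 >1
Interval (-1.5000, 0).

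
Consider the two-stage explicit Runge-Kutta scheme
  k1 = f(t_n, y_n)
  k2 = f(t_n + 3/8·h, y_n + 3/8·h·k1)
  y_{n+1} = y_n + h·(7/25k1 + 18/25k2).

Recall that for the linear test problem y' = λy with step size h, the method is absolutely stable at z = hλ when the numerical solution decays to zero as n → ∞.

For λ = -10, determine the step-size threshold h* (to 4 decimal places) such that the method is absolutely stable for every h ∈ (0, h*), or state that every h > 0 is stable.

On y'=λy, z=hλ:
  k1=λy_n ⇒ h·k1=z·y_n;  k2=λ(1+3/8z)y_n ⇒ h·k2=z(1+3/8z)y_n
  y_{n+1}/y_n = 1 + 7/25z + 18/25z(1+3/8z) = 1 + z + 27/100z²
  Hence R(z) = 1 + z + 27/100z².

Find x<0 with |R(x)|<1.
x=-0.35: |R|=0.6831
R=1: x+27/100x²=0 ⇒ x=−100/27=-3.7037; min R=1−1/(4·27/100)=0.0741>−1
Confirm numerically:
  x=-2.988: |R|=0.42260 <1
  x=-2.925: |R|=0.38502 <1
  x=-1.720: |R|=0.07877 <1
  x=-1.705: |R|=0.07990 <1
  x=-4.123: |R|=1.46676 >1
  x=-4.094: |R|=1.43143 >1
  x=-3.918: |R|=1.22670 >1
Stable set (-3.7037, 0).

(-3.7037,0); λ=-10 ⇒ h* = (100/27)/10 = 0.3704.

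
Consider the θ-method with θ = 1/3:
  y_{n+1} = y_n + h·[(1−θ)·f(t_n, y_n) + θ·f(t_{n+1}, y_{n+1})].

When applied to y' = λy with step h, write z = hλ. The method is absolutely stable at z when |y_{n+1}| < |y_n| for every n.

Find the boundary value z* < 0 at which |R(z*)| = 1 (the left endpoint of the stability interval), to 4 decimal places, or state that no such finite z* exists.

With y'=λy (z=hλ):
  y_{n+1} = y_n + z·[2/3·y_n + 1/3·y_{n+1}] ⇒ (1 − 1/3z)y_{n+1} = (1 + 2/3z)y_n
  so R(z) = (1 + 2/3z)/(1 − 1/3z).

Solve |R(x)|<1 on ℝ⁻.
x=-0.48: |R|=0.5862
R=−1: 1+2/3x = −1+1/3x ⇒ -1/3x=2 ⇒ x=2/(-1/3)=-6.0000
Confirm numerically:
  x=-4.104: |R|=0.73311 <1
  x=-4.057: |R|=0.72467 <1
  x=-3.207: |R|=0.55002 <1
  x=-6.516: |R|=1.05422 >1
  x=-6.314: |R|=1.03371 >1
So |R|<1 on (-6.0000, 0).

z* = -6.0000.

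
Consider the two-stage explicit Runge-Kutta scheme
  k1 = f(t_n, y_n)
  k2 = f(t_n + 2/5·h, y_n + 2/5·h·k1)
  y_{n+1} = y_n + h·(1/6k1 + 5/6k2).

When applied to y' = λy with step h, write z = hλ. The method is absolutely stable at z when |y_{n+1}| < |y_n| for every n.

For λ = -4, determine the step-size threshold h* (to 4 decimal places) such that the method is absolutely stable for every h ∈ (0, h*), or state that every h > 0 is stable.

Set f=λy, z=hλ:
  k1=λy_n ⇒ h·k1=z·y_n;  k2=λ(1+2/5z)y_n ⇒ h·k2=z(1+2/5z)y_n
  y_{n+1}/y_n = 1 + 1/6z + 5/6z(1+2/5z) = 1 + z + 1/3z²
  ⇒ R(z) = 1 + z + 1/3z².

Find x<0 with |R(x)|<1.
x=-1.52: |R|=0.2501
R=1: x+1/3x²=0 ⇒ x=−3=-3.0000; min R=1−1/(4·1/3)=0.2500>−1
Confirm numerically:
  x=-2.123: |R|=0.37938 <1
  x=-2.018: |R|=0.33944 <1
  x=-1.454: |R|=0.25071 <1
  x=-3.501: |R|=1.58467 >1
  x=-3.332: |R|=1.36874 >1
  x=-3.268: |R|=1.29194 >1
Stable set (-3.0000, 0).

(-3.0000,0); λ=-4 ⇒ h* = (3)/4 = 0.7500.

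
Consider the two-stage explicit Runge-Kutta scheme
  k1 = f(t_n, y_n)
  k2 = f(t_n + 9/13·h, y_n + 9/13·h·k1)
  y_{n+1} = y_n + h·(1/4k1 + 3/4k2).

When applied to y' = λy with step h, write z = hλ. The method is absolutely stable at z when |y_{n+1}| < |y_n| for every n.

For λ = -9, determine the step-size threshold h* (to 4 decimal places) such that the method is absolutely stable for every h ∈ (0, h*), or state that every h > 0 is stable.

(-1.9259,0); λ=-9 ⇒ h* = (52/27)/9 = 0.2140.

With y'=λy (z=hλ):
  k1=λy_n ⇒ h·k1=z·y_n;  k2=λ(1+9/13z)y_n ⇒ h·k2=z(1+9/13z)y_n
  y_{n+1}/y_n = 1 + 1/4z + 3/4z(1+9/13z) = 1 + z + 27/52z²
  so R(z) = 1 + z + 27/52z².

Find x<0 with |R(x)|<1.
x=-0.7: |R|=0.5544
R=1: x+27/52x²=0 ⇒ x=−52/27=-1.9259; min R=1−1/(4·27/52)=0.5185>−1
Confirm numerically:
  x=-1.186: |R|=0.54435 <1
  x=-1.106: |R|=0.52914 <1
  x=-0.990: |R|=0.51890 <1
  x=-2.468: |R|=1.69465 >1
  x=-2.341: |R|=1.50453 >1
  x=-2.175: |R|=1.28129 >1
So |R|<1 on (-1.9259, 0).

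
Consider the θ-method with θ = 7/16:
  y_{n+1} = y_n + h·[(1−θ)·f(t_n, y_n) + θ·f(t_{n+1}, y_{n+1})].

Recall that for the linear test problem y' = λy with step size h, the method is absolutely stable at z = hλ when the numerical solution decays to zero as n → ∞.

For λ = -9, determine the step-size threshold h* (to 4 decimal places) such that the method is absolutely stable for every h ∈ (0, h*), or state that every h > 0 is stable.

Test eqn y'=λy, z=hλ:
  y_{n+1} = y_n + z·[9/16·y_n + 7/16·y_{n+1}] ⇒ (1 − 7/16z)y_{n+1} = (1 + 9/16z)y_n
  Hence R(z) = (1 + 9/16z)/(1 − 7/16z).

Boundary: |R(x)|=1, x<0.
x=-1.55: |R|=0.0764
R=−1: 1+9/16x = −1+7/16x ⇒ -1/8x=2 ⇒ x=2/(-1/8)=-16.0000
Confirm numerically:
  x=-13.696: |R|=0.95881 <1
  x=-12.017: |R|=0.92043 <1
  x=-8.553: |R|=0.80369 <1
  x=-8.034: |R|=0.77945 <1
  x=-16.559: |R|=1.00848 >1
  x=-16.504: |R|=1.00766 >1
  x=-16.364: |R|=1.00558 >1
So |R|<1 on (-16.0000, 0).

(-16.0000,0); λ=-9 ⇒ h* = (16)/9 = 1.7778.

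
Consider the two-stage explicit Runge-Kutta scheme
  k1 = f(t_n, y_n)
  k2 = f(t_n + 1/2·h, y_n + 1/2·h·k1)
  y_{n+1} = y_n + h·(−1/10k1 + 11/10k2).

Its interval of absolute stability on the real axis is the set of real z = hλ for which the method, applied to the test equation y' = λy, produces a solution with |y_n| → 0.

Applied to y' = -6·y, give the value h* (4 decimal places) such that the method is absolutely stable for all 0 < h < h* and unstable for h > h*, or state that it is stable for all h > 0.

Set f=λy, z=hλ:
  k1=λy_n ⇒ h·k1=z·y_n;  k2=λ(1+1/2z)y_n ⇒ h·k2=z(1+1/2z)y_n
  y_{n+1}/y_n = 1 − 1/10z + 11/10z(1+1/2z) = 1 + z + 11/20z²
  R(z) = 1 + z + 11/20z².

Need |R(x)|<1, x<0.
x=-1.44: |R|=0.7005
R=1: x+11/20x²=0 ⇒ x=−20/11=-1.8182; min R=1−1/(4·11/20)=0.5455>−1
Confirm numerically:
  x=-1.434: |R|=0.69700 <1
  x=-1.362: |R|=0.65827 <1
  x=-1.323: |R|=0.63968 <1
  x=-0.768: |R|=0.55640 <1
  x=-2.379: |R|=1.73380 >1
  x=-2.143: |R|=1.38285 >1
  x=-1.954: |R|=1.14596 >1
Interval (-1.8182, 0).

(-1.8182,0); λ=-6 ⇒ h* = (20/11)/6 = 0.3030.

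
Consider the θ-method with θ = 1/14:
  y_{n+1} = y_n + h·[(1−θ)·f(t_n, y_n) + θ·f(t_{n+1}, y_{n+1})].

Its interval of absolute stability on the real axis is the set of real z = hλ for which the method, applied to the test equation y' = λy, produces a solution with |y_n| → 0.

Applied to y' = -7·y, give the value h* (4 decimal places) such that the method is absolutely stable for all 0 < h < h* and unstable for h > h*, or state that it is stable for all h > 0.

On y'=λy, z=hλ:
  y_{n+1} = y_n + z·[13/14·y_n + 1/14·y_{n+1}] ⇒ (1 − 1/14z)y_{n+1} = (1 + 13/14z)y_n
  ⇒ R(z) = (1 + 13/14z)/(1 − 1/14z).

Need |R(x)|<1, x<0.
x=-1.18: |R|=0.0883
R=−1: 1+13/14x = −1+1/14x ⇒ -6/7x=2 ⇒ x=2/(-6/7)=-2.3333
Confirm numerically:
  x=-1.421: |R|=0.29006 <1
  x=-1.366: |R|=0.24457 <1
  x=-1.223: |R|=0.12475 <1
  x=-1.004: |R|=0.06318 <1
  x=-2.694: |R|=1.25925 >1
  x=-2.560: |R|=1.16425 >1
  x=-2.374: |R|=1.02980 >1
Interval (-2.3333, 0).

(-2.3333,0); λ=-7 ⇒ h* = (7/3)/7 = 0.3333.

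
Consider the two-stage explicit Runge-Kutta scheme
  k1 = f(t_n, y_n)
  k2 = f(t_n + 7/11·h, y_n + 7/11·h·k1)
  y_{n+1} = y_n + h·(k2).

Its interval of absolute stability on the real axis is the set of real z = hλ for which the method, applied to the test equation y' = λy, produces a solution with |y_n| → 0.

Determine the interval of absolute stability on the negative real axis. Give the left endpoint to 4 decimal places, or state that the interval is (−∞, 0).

Test eqn y'=λy, z=hλ:
  k1=λy_n ⇒ h·k1=z·y_n;  k2=λ(1+7/11z)y_n ⇒ h·k2=z(1+7/11z)y_n
  y_{n+1}/y_n = 1 + z(1+7/11z) = 1 + z + 7/11z²
  R(z) = 1 + z + 7/11z².

Solve |R(x)|<1 on ℝ⁻.
x=-1.77: |R|=1.2237
R=1: x+7/11x²=0 ⇒ x=−11/7=-1.5714; min R=1−1/(4·7/11)=0.6071>−1
Confirm numerically:
  x=-1.533: |R|=0.96251 <1
  x=-1.293: |R|=0.77090 <1
  x=-1.140: |R|=0.68702 <1
  x=-1.042: |R|=0.64894 <1
  x=-2.160: |R|=1.80902 >1
  x=-1.743: |R|=1.19030 >1
  x=-1.627: |R|=1.05754 >1
So |R|<1 on (-1.5714, 0).

(-1.5714, 0).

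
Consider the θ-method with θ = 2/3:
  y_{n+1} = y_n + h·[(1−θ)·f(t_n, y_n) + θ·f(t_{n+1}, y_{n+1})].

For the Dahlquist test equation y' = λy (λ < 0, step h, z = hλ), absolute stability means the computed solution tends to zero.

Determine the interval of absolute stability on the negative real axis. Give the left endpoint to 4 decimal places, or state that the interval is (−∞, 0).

Set f=λy, z=hλ:
  y_{n+1} = y_n + z·[1/3·y_n + 2/3·y_{n+1}] ⇒ (1 − 2/3z)y_{n+1} = (1 + 1/3z)y_n
  Hence R(z) = (1 + 1/3z)/(1 − 2/3z).

Need |R(x)|<1, x<0.
x=-1.3: |R|=0.3036
x=-2: |R|=0.1429
x=-10: |R|=0.3043
x=-100: |R|=0.4778
θ=2/3≥1/2 ⇒ |1+1/3x|<|1−2/3x| ∀x<0 ⇒ stable on all of ℝ⁻.

unbounded; (−∞, 0).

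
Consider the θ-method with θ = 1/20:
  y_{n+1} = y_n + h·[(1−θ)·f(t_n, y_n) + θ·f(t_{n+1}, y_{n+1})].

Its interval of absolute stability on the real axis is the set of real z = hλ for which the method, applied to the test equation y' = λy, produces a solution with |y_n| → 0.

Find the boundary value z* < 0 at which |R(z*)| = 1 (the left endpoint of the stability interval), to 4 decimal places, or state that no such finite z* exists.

z* = -2.2222.

Test eqn y'=λy, z=hλ:
  y_{n+1} = y_n + z·[19/20·y_n + 1/20·y_{n+1}] ⇒ (1 − 1/20z)y_{n+1} = (1 + 19/20z)y_n
  R(z) = (1 + 19/20z)/(1 − 1/20z).

Solve |R(x)|<1 on ℝ⁻.
x=-1.3: |R|=0.2207
R=−1: 1+19/20x = −1+1/20x ⇒ -9/10x=2 ⇒ x=2/(-9/10)=-2.2222
Confirm numerically:
  x=-1.835: |R|=0.68079 <1
  x=-1.827: |R|=0.67407 <1
  x=-1.775: |R|=0.63031 <1
  x=-1.383: |R|=0.29355 <1
  x=-2.589: |R|=1.29227 >1
  x=-2.541: |R|=1.25456 >1
  x=-2.380: |R|=1.12690 >1
So |R|<1 on (-2.2222, 0).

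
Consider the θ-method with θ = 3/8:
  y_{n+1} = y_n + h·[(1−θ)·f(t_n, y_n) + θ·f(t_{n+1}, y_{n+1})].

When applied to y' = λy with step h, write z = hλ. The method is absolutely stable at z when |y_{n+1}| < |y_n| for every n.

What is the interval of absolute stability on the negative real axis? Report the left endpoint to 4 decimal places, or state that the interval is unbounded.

With y'=λy (z=hλ):
  y_{n+1} = y_n + z·[5/8·y_n + 3/8·y_{n+1}] ⇒ (1 − 3/8z)y_{n+1} = (1 + 5/8z)y_n
  Hence R(z) = (1 + 5/8z)/(1 − 3/8z).

Find x<0 with |R(x)|<1.
x=-1.55: |R|=0.0198
R=−1: 1+5/8x = −1+3/8x ⇒ -1/4x=2 ⇒ x=2/(-1/4)=-8.0000
Confirm numerically:
  x=-5.295: |R|=0.77350 <1
  x=-4.430: |R|=0.66463 <1
  x=-3.549: |R|=0.52260 <1
  x=-8.580: |R|=1.03438 >1
  x=-8.299: |R|=1.01818 >1
So |R|<1 on (-8.0000, 0).

z∈(-8.0000,0).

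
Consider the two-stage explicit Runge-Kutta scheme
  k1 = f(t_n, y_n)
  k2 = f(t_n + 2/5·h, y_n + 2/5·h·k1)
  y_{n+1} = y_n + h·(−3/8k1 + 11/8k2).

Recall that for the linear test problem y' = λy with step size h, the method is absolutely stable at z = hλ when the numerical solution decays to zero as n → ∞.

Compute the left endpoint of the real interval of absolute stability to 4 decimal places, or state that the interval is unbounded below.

z* = -1.8182.

Test eqn y'=λy, z=hλ:
  k1=λy_n ⇒ h·k1=z·y_n;  k2=λ(1+2/5z)y_n ⇒ h·k2=z(1+2/5z)y_n
  y_{n+1}/y_n = 1 − 3/8z + 11/8z(1+2/5z) = 1 + z + 11/20z²
  ⇒ R(z) = 1 + z + 11/20z².

Solve |R(x)|<1 on ℝ⁻.
x=-0.88: |R|=0.5459
R=1: x+11/20x²=0 ⇒ x=−20/11=-1.8182; min R=1−1/(4·11/20)=0.5455>−1
Confirm numerically:
  x=-1.475: |R|=0.72159 <1
  x=-0.802: |R|=0.55176 <1
  x=-0.763: |R|=0.55719 <1
  x=-2.238: |R|=1.51675 >1
  x=-2.062: |R|=1.27651 >1
Stable set (-1.8182, 0).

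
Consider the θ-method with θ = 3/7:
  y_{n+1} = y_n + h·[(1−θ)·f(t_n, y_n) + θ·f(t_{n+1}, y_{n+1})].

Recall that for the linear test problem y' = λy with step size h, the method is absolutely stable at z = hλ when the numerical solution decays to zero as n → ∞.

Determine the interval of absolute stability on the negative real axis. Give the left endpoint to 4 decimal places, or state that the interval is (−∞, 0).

z∈(-14.0000,0).

On y'=λy, z=hλ:
  y_{n+1} = y_n + z·[4/7·y_n + 3/7·y_{n+1}] ⇒ (1 − 3/7z)y_{n+1} = (1 + 4/7z)y_n
  ⇒ R(z) = (1 + 4/7z)/(1 − 3/7z).

Need |R(x)|<1, x<0.
x=-1.44: |R|=0.1095
R=−1: 1+4/7x = −1+3/7x ⇒ -1/7x=2 ⇒ x=2/(-1/7)=-14.0000
Confirm numerically:
  x=-13.351: |R|=0.98621 <1
  x=-9.928: |R|=0.88930 <1
  x=-6.822: |R|=0.73866 <1
  x=-14.281: |R|=1.00564 >1
  x=-14.094: |R|=1.00191 >1
Interval (-14.0000, 0).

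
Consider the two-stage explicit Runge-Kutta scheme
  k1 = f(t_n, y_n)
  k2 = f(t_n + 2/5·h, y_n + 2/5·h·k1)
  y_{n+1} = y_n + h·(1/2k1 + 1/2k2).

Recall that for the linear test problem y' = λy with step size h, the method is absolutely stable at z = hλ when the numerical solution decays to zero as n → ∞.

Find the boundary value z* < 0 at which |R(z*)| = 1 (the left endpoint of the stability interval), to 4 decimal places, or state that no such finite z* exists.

Test eqn y'=λy, z=hλ:
  k1=λy_n ⇒ h·k1=z·y_n;  k2=λ(1+2/5z)y_n ⇒ h·k2=z(1+2/5z)y_n
  y_{n+1}/y_n = 1 + 1/2z + 1/2z(1+2/5z) = 1 + z + 1/5z²
  ⇒ R(z) = 1 + z + 1/5z².

Need |R(x)|<1, x<0.
x=-1.65: |R|=0.1055
R=1: x+1/5x²=0 ⇒ x=−5=-5.0000; min R=1−1/(4·1/5)=-0.2500>−1
Confirm numerically:
  x=-4.839: |R|=0.84418 <1
  x=-4.415: |R|=0.48345 <1
  x=-2.847: |R|=0.22592 <1
  x=-5.592: |R|=1.66209 >1
  x=-5.406: |R|=1.43897 >1
Stable set (-5.0000, 0).

z* = -5.0000.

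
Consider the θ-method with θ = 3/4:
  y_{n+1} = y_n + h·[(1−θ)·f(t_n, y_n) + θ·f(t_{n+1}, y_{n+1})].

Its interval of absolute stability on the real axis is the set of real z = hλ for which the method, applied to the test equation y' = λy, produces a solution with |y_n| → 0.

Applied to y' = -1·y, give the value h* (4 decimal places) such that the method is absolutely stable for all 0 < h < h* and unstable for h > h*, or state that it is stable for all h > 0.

unbounded; (−∞, 0). Any h>0 works for λ=-1.

Test eqn y'=λy, z=hλ:
  y_{n+1} = y_n + z·[1/4·y_n + 3/4·y_{n+1}] ⇒ (1 − 3/4z)y_{n+1} = (1 + 1/4z)y_n
  ⇒ R(z) = (1 + 1/4z)/(1 − 3/4z).

Solve |R(x)|<1 on ℝ⁻.
x=-1.18: |R|=0.3740
x=-2: |R|=0.2000
x=-10: |R|=0.1765
x=-100: |R|=0.3158
θ=3/4≥1/2 ⇒ |1+1/4x|<|1−3/4x| ∀x<0 ⇒ unbounded interval.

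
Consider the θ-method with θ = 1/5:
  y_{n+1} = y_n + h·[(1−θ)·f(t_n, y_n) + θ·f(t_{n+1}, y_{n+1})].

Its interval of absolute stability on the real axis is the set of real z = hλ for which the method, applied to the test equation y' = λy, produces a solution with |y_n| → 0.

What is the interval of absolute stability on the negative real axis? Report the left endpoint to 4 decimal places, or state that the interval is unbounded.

(-3.3333, 0).

Test eqn y'=λy, z=hλ:
  y_{n+1} = y_n + z·[4/5·y_n + 1/5·y_{n+1}] ⇒ (1 − 1/5z)y_{n+1} = (1 + 4/5z)y_n
  ⇒ R(z) = (1 + 4/5z)/(1 − 1/5z).

Find x<0 with |R(x)|<1.
x=-0.7: |R|=0.3860
R=−1: 1+4/5x = −1+1/5x ⇒ -3/5x=2 ⇒ x=2/(-3/5)=-3.3333
Confirm numerically:
  x=-2.823: |R|=0.80430 <1
  x=-2.750: |R|=0.77419 <1
  x=-2.406: |R|=0.62436 <1
  x=-3.715: |R|=1.13138 >1
  x=-3.473: |R|=1.04945 >1
Interval (-3.3333, 0).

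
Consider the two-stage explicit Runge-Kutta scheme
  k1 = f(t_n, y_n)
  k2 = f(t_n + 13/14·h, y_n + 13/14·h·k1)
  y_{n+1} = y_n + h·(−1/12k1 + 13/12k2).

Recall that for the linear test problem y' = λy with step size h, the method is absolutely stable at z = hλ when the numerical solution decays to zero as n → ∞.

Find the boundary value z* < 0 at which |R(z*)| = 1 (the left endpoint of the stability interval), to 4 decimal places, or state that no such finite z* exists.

Test eqn y'=λy, z=hλ:
  k1=λy_n ⇒ h·k1=z·y_n;  k2=λ(1+13/14z)y_n ⇒ h·k2=z(1+13/14z)y_n
  y_{n+1}/y_n = 1 − 1/12z + 13/12z(1+13/14z) = 1 + z + 169/168z²
  R(z) = 1 + z + 169/168z².

Find x<0 with |R(x)|<1.
x=-1.53: |R|=1.8248
R=1: x+169/168x²=0 ⇒ x=−168/169=-0.9941; min R=1−1/(4·169/168)=0.7515>−1
Confirm numerically:
  x=-0.970: |R|=0.97650 <1
  x=-0.811: |R|=0.85064 <1
  x=-0.805: |R|=0.84688 <1
  x=-0.665: |R|=0.77986 <1
  x=-1.512: |R|=1.78775 >1
  x=-1.359: |R|=1.49887 >1
  x=-1.304: |R|=1.40654 >1
Stable set (-0.9941, 0).

left endpoint -0.9941.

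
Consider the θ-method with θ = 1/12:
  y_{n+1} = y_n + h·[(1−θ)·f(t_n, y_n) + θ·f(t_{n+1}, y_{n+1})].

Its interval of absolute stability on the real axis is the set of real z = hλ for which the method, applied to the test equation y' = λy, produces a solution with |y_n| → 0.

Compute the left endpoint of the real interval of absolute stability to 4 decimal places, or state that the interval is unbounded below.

With y'=λy (z=hλ):
  y_{n+1} = y_n + z·[11/12·y_n + 1/12·y_{n+1}] ⇒ (1 − 1/12z)y_{n+1} = (1 + 11/12z)y_n
  ⇒ R(z) = (1 + 11/12z)/(1 − 1/12z).

Boundary: |R(x)|=1, x<0.
x=-0.96: |R|=0.1111
R=−1: 1+11/12x = −1+1/12x ⇒ -5/6x=2 ⇒ x=2/(-5/6)=-2.4000
Confirm numerically:
  x=-2.198: |R|=0.85773 <1
  x=-1.813: |R|=0.57504 <1
  x=-1.755: |R|=0.53108 <1
  x=-1.276: |R|=0.15336 <1
  x=-2.631: |R|=1.15788 >1
  x=-2.622: |R|=1.15183 >1
  x=-2.512: |R|=1.07718 >1
Stable set (-2.4000, 0).

z* = -2.4000.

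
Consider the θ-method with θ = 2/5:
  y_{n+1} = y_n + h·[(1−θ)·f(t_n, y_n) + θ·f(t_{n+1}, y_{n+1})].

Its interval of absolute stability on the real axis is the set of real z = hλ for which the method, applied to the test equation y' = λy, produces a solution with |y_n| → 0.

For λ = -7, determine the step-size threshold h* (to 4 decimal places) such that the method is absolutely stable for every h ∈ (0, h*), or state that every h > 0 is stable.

With y'=λy (z=hλ):
  y_{n+1} = y_n + z·[3/5·y_n + 2/5·y_{n+1}] ⇒ (1 − 2/5z)y_{n+1} = (1 + 3/5z)y_n
  so R(z) = (1 + 3/5z)/(1 − 2/5z).

Need |R(x)|<1, x<0.
x=-1.66: |R|=0.0024
R=−1: 1+3/5x = −1+2/5x ⇒ -1/5x=2 ⇒ x=2/(-1/5)=-10.0000
Confirm numerically:
  x=-7.768: |R|=0.89131 <1
  x=-7.569: |R|=0.87928 <1
  x=-6.666: |R|=0.81813 <1
  x=-10.292: |R|=1.01141 >1
  x=-10.025: |R|=1.00100 >1
Stable set (-10.0000, 0).

(-10.0000,0); λ=-7 ⇒ h* = (10)/7 = 1.4286.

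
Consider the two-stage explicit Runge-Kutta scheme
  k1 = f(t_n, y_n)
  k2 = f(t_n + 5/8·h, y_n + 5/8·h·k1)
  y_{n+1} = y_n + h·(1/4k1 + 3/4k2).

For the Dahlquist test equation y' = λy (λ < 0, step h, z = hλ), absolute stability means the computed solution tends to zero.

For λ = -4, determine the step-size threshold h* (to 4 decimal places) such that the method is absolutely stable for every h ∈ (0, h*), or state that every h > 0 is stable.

Set f=λy, z=hλ:
  k1=λy_n ⇒ h·k1=z·y_n;  k2=λ(1+5/8z)y_n ⇒ h·k2=z(1+5/8z)y_n
  y_{n+1}/y_n = 1 + 1/4z + 3/4z(1+5/8z) = 1 + z + 15/32z²
  Hence R(z) = 1 + z + 15/32z².

Boundary: |R(x)|=1, x<0.
x=-1.74: |R|=0.6792
R=1: x+15/32x²=0 ⇒ x=−32/15=-2.1333; min R=1−1/(4·15/32)=0.4667>−1
Confirm numerically:
  x=-1.818: |R|=0.73128 <1
  x=-1.597: |R|=0.59850 <1
  x=-1.405: |R|=0.52032 <1
  x=-1.027: |R|=0.46740 <1
  x=-2.470: |R|=1.38980 >1
  x=-2.252: |R|=1.12527 >1
Interval (-2.1333, 0).

(-2.1333,0); λ=-4 ⇒ h* = (32/15)/4 = 0.5333.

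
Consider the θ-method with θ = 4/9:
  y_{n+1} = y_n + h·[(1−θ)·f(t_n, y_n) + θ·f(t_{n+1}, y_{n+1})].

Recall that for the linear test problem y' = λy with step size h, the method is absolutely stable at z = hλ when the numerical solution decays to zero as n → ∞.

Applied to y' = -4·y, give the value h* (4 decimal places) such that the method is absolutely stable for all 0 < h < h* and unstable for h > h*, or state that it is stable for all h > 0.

(-18.0000,0); λ=-4 ⇒ h* = (18)/4 = 4.5000.

On y'=λy, z=hλ:
  y_{n+1} = y_n + z·[5/9·y_n + 4/9·y_{n+1}] ⇒ (1 − 4/9z)y_{n+1} = (1 + 5/9z)y_n
  Hence R(z) = (1 + 5/9z)/(1 − 4/9z).

Solve |R(x)|<1 on ℝ⁻.
x=-1.28: |R|=0.1841
R=−1: 1+5/9x = −1+4/9x ⇒ -1/9x=2 ⇒ x=2/(-1/9)=-18.0000
Confirm numerically:
  x=-17.725: |R|=0.99656 <1
  x=-10.861: |R|=0.86387 <1
  x=-9.453: |R|=0.81742 <1
  x=-8.273: |R|=0.76891 <1
  x=-18.461: |R|=1.00556 >1
  x=-18.205: |R|=1.00251 >1
Interval (-18.0000, 0).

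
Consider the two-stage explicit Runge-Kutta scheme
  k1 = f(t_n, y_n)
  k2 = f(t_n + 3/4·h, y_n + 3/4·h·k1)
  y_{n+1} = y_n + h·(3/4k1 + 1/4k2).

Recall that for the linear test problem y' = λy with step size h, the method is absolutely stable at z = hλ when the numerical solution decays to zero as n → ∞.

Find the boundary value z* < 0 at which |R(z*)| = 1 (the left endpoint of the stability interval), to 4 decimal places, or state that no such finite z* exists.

On y'=λy, z=hλ:
  k1=λy_n ⇒ h·k1=z·y_n;  k2=λ(1+3/4z)y_n ⇒ h·k2=z(1+3/4z)y_n
  y_{n+1}/y_n = 1 + 3/4z + 1/4z(1+3/4z) = 1 + z + 3/16z²
  R(z) = 1 + z + 3/16z².

Need |R(x)|<1, x<0.
x=-0.71: |R|=0.3845
R=1: x+3/16x²=0 ⇒ x=−16/3=-5.3333; min R=1−1/(4·3/16)=-0.3333>−1
Confirm numerically:
  x=-4.030: |R|=0.01517 <1
  x=-3.681: |R|=0.14042 <1
  x=-3.651: |R|=0.15166 <1
  x=-5.645: |R|=1.32988 >1
  x=-5.508: |R|=1.18039 >1
  x=-5.505: |R|=1.17719 >1
So |R|<1 on (-5.3333, 0).

left endpoint -5.3333.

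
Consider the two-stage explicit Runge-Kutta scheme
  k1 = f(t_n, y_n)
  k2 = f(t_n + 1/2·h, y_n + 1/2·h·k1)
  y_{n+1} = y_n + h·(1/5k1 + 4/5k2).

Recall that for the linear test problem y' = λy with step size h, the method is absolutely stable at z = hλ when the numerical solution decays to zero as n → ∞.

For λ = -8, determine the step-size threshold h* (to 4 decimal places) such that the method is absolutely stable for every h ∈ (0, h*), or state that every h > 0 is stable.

(-2.5000,0); λ=-8 ⇒ h* = (5/2)/8 = 0.3125.

Test eqn y'=λy, z=hλ:
  k1=λy_n ⇒ h·k1=z·y_n;  k2=λ(1+1/2z)y_n ⇒ h·k2=z(1+1/2z)y_n
  y_{n+1}/y_n = 1 + 1/5z + 4/5z(1+1/2z) = 1 + z + 2/5z²
  R(z) = 1 + z + 2/5z².

Need |R(x)|<1, x<0.
x=-1.4: |R|=0.3840
R=1: x+2/5x²=0 ⇒ x=−5/2=-2.5000; min R=1−1/(4·2/5)=0.3750>−1
Confirm numerically:
  x=-2.396: |R|=0.90033 <1
  x=-1.859: |R|=0.52335 <1
  x=-1.541: |R|=0.40887 <1
  x=-1.209: |R|=0.37567 <1
  x=-2.989: |R|=1.58465 >1
  x=-2.730: |R|=1.25116 >1
So |R|<1 on (-2.5000, 0).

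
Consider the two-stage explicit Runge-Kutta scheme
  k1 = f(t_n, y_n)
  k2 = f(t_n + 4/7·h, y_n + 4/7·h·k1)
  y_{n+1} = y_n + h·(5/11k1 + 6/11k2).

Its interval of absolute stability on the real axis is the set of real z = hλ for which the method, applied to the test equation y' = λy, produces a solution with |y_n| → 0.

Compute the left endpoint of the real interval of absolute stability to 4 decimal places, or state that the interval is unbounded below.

Test eqn y'=λy, z=hλ:
  k1=λy_n ⇒ h·k1=z·y_n;  k2=λ(1+4/7z)y_n ⇒ h·k2=z(1+4/7z)y_n
  y_{n+1}/y_n = 1 + 5/11z + 6/11z(1+4/7z) = 1 + z + 24/77z²
  ⇒ R(z) = 1 + z + 24/77z².

Solve |R(x)|<1 on ℝ⁻.
x=-0.86: |R|=0.3705
R=1: x+24/77x²=0 ⇒ x=−77/24=-3.2083; min R=1−1/(4·24/77)=0.1979>−1
Confirm numerically:
  x=-3.080: |R|=0.87680 <1
  x=-2.975: |R|=0.78364 <1
  x=-2.473: |R|=0.43320 <1
  x=-1.876: |R|=0.22095 <1
  x=-3.571: |R|=1.40366 >1
  x=-3.455: |R|=1.26563 >1
  x=-3.450: |R|=1.25987 >1
Interval (-3.2083, 0).

left endpoint -3.2083.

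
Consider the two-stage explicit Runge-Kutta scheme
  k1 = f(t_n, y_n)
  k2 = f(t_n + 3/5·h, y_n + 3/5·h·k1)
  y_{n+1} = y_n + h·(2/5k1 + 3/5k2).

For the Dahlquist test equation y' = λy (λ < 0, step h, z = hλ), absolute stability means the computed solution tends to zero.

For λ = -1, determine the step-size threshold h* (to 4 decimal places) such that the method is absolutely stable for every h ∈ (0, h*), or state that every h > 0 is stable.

Set f=λy, z=hλ:
  k1=λy_n ⇒ h·k1=z·y_n;  k2=λ(1+3/5z)y_n ⇒ h·k2=z(1+3/5z)y_n
  y_{n+1}/y_n = 1 + 2/5z + 3/5z(1+3/5z) = 1 + z + 9/25z²
  Hence R(z) = 1 + z + 9/25z².

Find x<0 with |R(x)|<1.
x=-0.53: |R|=0.5711
R=1: x+9/25x²=0 ⇒ x=−25/9=-2.7778; min R=1−1/(4·9/25)=0.3056>−1
Confirm numerically:
  x=-2.059: |R|=0.46721 <1
  x=-1.349: |R|=0.30613 <1
  x=-1.296: |R|=0.30866 <1
  x=-1.251: |R|=0.31240 <1
  x=-3.121: |R|=1.38563 >1
  x=-2.840: |R|=1.06362 >1
Stable set (-2.7778, 0).

(-2.7778,0); λ=-1 ⇒ h* = (25/9)/1 = 2.7778.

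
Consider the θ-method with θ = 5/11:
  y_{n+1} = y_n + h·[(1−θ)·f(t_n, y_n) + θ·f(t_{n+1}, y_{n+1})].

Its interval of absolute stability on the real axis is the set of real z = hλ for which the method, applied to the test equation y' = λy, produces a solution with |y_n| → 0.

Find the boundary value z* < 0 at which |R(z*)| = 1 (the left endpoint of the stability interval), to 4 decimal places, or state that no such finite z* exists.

z* = -22.0000.

On y'=λy, z=hλ:
  y_{n+1} = y_n + z·[6/11·y_n + 5/11·y_{n+1}] ⇒ (1 − 5/11z)y_{n+1} = (1 + 6/11z)y_n
  R(z) = (1 + 6/11z)/(1 − 5/11z).

Need |R(x)|<1, x<0.
x=-1.28: |R|=0.1908
R=−1: 1+6/11x = −1+5/11x ⇒ -1/11x=2 ⇒ x=2/(-1/11)=-22.0000
Confirm numerically:
  x=-15.829: |R|=0.93154 <1
  x=-14.805: |R|=0.91538 <1
  x=-13.569: |R|=0.89307 <1
  x=-12.062: |R|=0.86064 <1
  x=-22.506: |R|=1.00410 >1
  x=-22.371: |R|=1.00302 >1
  x=-22.193: |R|=1.00158 >1
Interval (-22.0000, 0).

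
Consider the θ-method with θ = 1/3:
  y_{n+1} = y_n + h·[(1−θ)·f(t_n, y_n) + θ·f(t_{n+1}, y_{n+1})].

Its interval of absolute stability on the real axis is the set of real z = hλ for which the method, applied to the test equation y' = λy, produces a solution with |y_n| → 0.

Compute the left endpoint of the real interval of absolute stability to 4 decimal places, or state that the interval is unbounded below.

left endpoint -6.0000.

On y'=λy, z=hλ:
  y_{n+1} = y_n + z·[2/3·y_n + 1/3·y_{n+1}] ⇒ (1 − 1/3z)y_{n+1} = (1 + 2/3z)y_n
  ⇒ R(z) = (1 + 2/3z)/(1 − 1/3z).

Boundary: |R(x)|=1, x<0.
x=-0.32: |R|=0.7108
R=−1: 1+2/3x = −1+1/3x ⇒ -1/3x=2 ⇒ x=2/(-1/3)=-6.0000
Confirm numerically:
  x=-5.967: |R|=0.99632 <1
  x=-5.033: |R|=0.87962 <1
  x=-4.213: |R|=0.75225 <1
  x=-3.194: |R|=0.54698 <1
  x=-6.309: |R|=1.03319 >1
  x=-6.192: |R|=1.02089 >1
Interval (-6.0000, 0).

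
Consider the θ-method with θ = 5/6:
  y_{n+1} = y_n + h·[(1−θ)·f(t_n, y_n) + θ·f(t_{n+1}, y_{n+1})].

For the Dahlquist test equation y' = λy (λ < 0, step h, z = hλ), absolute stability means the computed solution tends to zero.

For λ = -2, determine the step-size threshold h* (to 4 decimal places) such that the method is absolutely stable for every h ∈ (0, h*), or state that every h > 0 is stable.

interval (−∞, 0). Any h>0 works for λ=-2.

With y'=λy (z=hλ):
  y_{n+1} = y_n + z·[1/6·y_n + 5/6·y_{n+1}] ⇒ (1 − 5/6z)y_{n+1} = (1 + 1/6z)y_n
  so R(z) = (1 + 1/6z)/(1 − 5/6z).

Find x<0 with |R(x)|<1.
x=-0.82: |R|=0.5129
x=-2: |R|=0.2500
x=-10: |R|=0.0714
x=-100: |R|=0.1858
θ=5/6≥1/2 ⇒ |1+1/6x|<|1−5/6x| ∀x<0 ⇒ interval (−∞,0).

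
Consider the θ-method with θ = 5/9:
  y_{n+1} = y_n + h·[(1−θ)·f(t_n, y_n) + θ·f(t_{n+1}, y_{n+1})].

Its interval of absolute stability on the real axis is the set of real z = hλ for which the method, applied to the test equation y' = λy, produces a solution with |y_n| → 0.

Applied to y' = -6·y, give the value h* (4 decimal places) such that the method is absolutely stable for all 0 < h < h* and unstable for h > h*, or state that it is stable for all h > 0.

unbounded; (−∞, 0). Any h>0 works for λ=-6.

Set f=λy, z=hλ:
  y_{n+1} = y_n + z·[4/9·y_n + 5/9·y_{n+1}] ⇒ (1 − 5/9z)y_{n+1} = (1 + 4/9z)y_n
  so R(z) = (1 + 4/9z)/(1 − 5/9z).

Need |R(x)|<1, x<0.
x=-0.54: |R|=0.5846
x=-2: |R|=0.0526
x=-10: |R|=0.5254
x=-100: |R|=0.7682
θ=5/9≥1/2 ⇒ |1+4/9x|<|1−5/9x| ∀x<0 ⇒ unbounded interval.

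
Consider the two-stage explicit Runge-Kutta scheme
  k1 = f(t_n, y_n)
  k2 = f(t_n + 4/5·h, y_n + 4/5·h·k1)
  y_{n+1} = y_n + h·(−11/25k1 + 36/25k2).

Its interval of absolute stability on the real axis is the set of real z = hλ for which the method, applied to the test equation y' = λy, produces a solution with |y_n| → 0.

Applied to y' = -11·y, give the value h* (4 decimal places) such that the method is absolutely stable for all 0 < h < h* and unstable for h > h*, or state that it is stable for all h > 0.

With y'=λy (z=hλ):
  k1=λy_n ⇒ h·k1=z·y_n;  k2=λ(1+4/5z)y_n ⇒ h·k2=z(1+4/5z)y_n
  y_{n+1}/y_n = 1 − 11/25z + 36/25z(1+4/5z) = 1 + z + 144/125z²
  R(z) = 1 + z + 144/125z².

Boundary: |R(x)|=1, x<0.
x=-0.3: |R|=0.8037
R=1: x+144/125x²=0 ⇒ x=−125/144=-0.8681; min R=1−1/(4·144/125)=0.7830>−1
Confirm numerically:
  x=-0.805: |R|=0.94152 <1
  x=-0.489: |R|=0.78647 <1
  x=-0.469: |R|=0.78440 <1
  x=-0.425: |R|=0.78308 <1
  x=-1.291: |R|=1.62902 >1
  x=-1.286: |R|=1.61917 >1
  x=-1.255: |R|=1.55943 >1
Stable set (-0.8681, 0).

(-0.8681,0); λ=-11 ⇒ h* = (125/144)/11 = 0.0789.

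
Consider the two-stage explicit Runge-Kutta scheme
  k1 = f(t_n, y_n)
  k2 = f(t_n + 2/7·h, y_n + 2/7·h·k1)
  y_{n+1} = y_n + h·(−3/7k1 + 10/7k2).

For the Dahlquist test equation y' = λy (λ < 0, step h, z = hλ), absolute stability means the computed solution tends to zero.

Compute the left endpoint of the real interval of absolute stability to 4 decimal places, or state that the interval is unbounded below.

z* = -2.4500.

On y'=λy, z=hλ:
  k1=λy_n ⇒ h·k1=z·y_n;  k2=λ(1+2/7z)y_n ⇒ h·k2=z(1+2/7z)y_n
  y_{n+1}/y_n = 1 − 3/7z + 10/7z(1+2/7z) = 1 + z + 20/49z²
  R(z) = 1 + z + 20/49z².

Find x<0 with |R(x)|<1.
x=-0.31: |R|=0.7292
R=1: x+20/49x²=0 ⇒ x=−49/20=-2.4500; min R=1−1/(4·20/49)=0.3875>−1
Confirm numerically:
  x=-1.492: |R|=0.41660 <1
  x=-1.462: |R|=0.41043 <1
  x=-1.331: |R|=0.39209 <1
  x=-2.966: |R|=1.62468 >1
  x=-2.652: |R|=1.21865 >1
Stable set (-2.4500, 0).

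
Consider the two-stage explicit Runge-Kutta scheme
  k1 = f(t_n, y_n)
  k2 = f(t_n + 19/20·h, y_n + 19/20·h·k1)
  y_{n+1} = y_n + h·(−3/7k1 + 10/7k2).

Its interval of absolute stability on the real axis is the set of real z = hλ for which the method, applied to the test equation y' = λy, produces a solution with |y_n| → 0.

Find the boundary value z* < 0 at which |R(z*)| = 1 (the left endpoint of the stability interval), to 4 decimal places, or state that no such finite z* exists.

z* = -0.7368.

With y'=λy (z=hλ):
  k1=λy_n ⇒ h·k1=z·y_n;  k2=λ(1+19/20z)y_n ⇒ h·k2=z(1+19/20z)y_n
  y_{n+1}/y_n = 1 − 3/7z + 10/7z(1+19/20z) = 1 + z + 19/14z²
  Hence R(z) = 1 + z + 19/14z².

Find x<0 with |R(x)|<1.
x=-0.63: |R|=0.9087
R=1: x+19/14x²=0 ⇒ x=−14/19=-0.7368; min R=1−1/(4·19/14)=0.8158>−1
Confirm numerically:
  x=-0.448: |R|=0.82438 <1
  x=-0.419: |R|=0.81926 <1
  x=-0.374: |R|=0.81583 <1
  x=-0.319: |R|=0.81910 <1
  x=-1.119: |R|=1.58036 >1
  x=-0.997: |R|=1.35201 >1
Stable set (-0.7368, 0).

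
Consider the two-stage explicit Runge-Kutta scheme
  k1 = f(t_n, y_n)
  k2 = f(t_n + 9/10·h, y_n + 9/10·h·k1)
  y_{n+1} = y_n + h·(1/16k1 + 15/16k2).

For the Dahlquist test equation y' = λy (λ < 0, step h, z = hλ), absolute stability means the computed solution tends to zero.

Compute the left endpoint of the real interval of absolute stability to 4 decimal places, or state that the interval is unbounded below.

Test eqn y'=λy, z=hλ:
  k1=λy_n ⇒ h·k1=z·y_n;  k2=λ(1+9/10z)y_n ⇒ h·k2=z(1+9/10z)y_n
  y_{n+1}/y_n = 1 + 1/16z + 15/16z(1+9/10z) = 1 + z + 27/32z²
  so R(z) = 1 + z + 27/32z².

Solve |R(x)|<1 on ℝ⁻.
x=-0.94: |R|=0.8055
R=1: x+27/32x²=0 ⇒ x=−32/27=-1.1852; min R=1−1/(4·27/32)=0.7037>−1
Confirm numerically:
  x=-0.770: |R|=0.73026 <1
  x=-0.743: |R|=0.72279 <1
  x=-0.497: |R|=0.71141 <1
  x=-1.725: |R|=1.78568 >1
  x=-1.411: |R|=1.26884 >1
  x=-1.329: |R|=1.16127 >1
Interval (-1.1852, 0).

z* = -1.1852.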